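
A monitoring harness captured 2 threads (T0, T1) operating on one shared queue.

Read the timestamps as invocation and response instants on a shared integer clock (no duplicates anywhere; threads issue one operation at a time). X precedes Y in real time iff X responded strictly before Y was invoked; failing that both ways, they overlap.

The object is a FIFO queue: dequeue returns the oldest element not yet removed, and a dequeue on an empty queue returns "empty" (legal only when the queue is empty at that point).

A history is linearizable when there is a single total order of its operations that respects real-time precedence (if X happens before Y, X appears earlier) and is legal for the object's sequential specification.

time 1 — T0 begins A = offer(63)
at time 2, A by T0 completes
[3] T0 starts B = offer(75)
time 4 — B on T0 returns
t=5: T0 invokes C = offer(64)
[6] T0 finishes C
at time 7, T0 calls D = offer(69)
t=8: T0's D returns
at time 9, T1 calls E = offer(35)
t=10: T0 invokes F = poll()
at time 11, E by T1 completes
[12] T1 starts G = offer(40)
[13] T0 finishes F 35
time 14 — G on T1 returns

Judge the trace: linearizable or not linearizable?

prefix check: 1..12 passes, 1..13 fails once F's time-13 response joins
real-time-consistent orders of the 6 completed operations: 2 — all fail the queue replay
including or dropping the 1 pending operation (G) in any combination fails
take A, B, C, D, E, F (pending dropped): step 6 already fails, because F poll() → 35 cannot occur there
take A, B, C, D, F, E (pending dropped): step 5 already fails, because F poll() → 35 cannot occur there

not linearizable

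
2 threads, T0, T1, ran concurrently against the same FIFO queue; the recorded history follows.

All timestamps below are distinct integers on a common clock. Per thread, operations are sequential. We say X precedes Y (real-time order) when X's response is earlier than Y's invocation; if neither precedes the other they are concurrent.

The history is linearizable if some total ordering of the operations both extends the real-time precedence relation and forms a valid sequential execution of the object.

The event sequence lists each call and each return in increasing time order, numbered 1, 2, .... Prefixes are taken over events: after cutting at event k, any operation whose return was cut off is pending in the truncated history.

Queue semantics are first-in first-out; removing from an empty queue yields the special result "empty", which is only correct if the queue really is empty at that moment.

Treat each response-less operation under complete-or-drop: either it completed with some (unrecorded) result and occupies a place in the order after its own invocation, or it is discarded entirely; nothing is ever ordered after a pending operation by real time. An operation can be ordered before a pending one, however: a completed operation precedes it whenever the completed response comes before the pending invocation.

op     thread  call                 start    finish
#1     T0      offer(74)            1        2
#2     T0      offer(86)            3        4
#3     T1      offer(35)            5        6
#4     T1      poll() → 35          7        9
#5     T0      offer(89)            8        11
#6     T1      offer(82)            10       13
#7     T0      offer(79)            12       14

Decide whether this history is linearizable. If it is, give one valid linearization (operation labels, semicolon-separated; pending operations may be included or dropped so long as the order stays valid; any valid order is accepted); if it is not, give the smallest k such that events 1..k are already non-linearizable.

not linearizable — minimal violating prefix: 9 events

through event 8 a valid linearization exists; event 9 (#4 responding at time 9) ends that
the completed operations (4 total) allow one real-time order; the FIFO queue replay rejects it
include/drop combinations of the 1 pending operation (#5) were all tried; none helps
one such order, #1, #2, #3, #4 (pending dropped), breaks at step 4 where #4 poll() → 35 is illegal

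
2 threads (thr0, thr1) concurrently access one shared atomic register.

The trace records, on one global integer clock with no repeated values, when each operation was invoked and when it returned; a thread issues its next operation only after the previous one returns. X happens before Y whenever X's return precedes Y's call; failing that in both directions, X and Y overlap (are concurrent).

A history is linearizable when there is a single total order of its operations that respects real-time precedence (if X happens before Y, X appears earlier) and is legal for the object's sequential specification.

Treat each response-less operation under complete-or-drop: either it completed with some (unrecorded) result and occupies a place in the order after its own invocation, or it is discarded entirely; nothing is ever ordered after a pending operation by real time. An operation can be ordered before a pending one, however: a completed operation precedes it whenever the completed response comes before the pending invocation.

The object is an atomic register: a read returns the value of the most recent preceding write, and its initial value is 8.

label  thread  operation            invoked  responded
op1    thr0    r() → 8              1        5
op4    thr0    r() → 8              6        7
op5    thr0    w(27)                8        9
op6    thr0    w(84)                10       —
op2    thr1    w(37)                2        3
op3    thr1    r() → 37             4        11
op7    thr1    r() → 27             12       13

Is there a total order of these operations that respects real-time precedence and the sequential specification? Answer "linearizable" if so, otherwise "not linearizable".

not linearizable

already the first 7 events (up to op4's response at time 7) admit no linearization; the first 6 still do
3 completed operations, 2 real-time-consistent orders — every atomic register replay fails
no escape via the 1 pending operation (op3): every completion choice fails
e.g. op1, op2, op4 (pending dropped): illegal at step 3, since op4 r() → 8 cannot apply there
e.g. op2, op1, op4 (pending dropped): illegal at step 2, since op1 r() → 8 cannot apply there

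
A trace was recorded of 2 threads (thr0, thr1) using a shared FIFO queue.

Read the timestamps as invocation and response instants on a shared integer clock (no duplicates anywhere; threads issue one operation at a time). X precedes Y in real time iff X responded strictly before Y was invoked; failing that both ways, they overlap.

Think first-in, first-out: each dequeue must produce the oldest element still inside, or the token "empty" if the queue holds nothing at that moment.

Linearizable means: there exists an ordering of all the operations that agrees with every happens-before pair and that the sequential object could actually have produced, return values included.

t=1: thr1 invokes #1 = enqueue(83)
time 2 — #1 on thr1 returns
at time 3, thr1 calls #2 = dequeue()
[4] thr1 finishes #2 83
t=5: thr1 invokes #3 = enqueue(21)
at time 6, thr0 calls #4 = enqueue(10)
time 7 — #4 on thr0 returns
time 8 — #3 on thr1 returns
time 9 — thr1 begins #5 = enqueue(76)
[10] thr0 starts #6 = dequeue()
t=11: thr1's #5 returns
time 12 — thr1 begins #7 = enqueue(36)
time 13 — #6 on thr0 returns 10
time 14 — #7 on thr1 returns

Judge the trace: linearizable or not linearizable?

linearizable

one valid linearization: #1, #2, #4, #3, #5, #6, #7
after step 1 (#1 enqueue(83)): queue <83>
after step 2 (#2 dequeue() → 83): queue <>
after step 3 (#4 enqueue(10)): queue <10>
after step 4 (#3 enqueue(21)): queue <10,21>
after step 5 (#5 enqueue(76)): queue <10,21,76>
after step 6 (#6 dequeue() → 10): queue <21,76>
after step 7 (#7 enqueue(36)): queue <21,76,36>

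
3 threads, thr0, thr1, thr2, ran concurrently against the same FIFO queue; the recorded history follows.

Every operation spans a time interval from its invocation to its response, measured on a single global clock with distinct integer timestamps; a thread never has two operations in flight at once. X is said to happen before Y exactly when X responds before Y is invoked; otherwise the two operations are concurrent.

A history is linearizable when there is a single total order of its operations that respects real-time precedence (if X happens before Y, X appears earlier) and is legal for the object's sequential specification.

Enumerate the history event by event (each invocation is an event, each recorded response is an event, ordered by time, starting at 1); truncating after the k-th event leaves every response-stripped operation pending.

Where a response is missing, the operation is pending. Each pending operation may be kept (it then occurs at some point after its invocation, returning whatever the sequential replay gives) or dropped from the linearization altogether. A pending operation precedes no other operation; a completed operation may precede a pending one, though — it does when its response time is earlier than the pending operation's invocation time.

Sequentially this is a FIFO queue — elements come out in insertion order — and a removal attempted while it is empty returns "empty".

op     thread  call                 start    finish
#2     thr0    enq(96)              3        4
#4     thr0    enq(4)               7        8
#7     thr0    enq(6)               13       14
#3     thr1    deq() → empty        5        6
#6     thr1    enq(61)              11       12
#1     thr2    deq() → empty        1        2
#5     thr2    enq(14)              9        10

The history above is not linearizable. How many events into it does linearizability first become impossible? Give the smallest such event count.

events 1..5 are linearizable, e.g. via #1, #2:
after step 1 (#1 deq() → empty): queue <>
after step 2 (#2 enq(96)): queue <96>
once event 6 joins (#3's response, time 6), exhaustive search finds no witness
e.g. #1, #2, #3: illegal at step 3, since #3 deq() → empty cannot apply there

6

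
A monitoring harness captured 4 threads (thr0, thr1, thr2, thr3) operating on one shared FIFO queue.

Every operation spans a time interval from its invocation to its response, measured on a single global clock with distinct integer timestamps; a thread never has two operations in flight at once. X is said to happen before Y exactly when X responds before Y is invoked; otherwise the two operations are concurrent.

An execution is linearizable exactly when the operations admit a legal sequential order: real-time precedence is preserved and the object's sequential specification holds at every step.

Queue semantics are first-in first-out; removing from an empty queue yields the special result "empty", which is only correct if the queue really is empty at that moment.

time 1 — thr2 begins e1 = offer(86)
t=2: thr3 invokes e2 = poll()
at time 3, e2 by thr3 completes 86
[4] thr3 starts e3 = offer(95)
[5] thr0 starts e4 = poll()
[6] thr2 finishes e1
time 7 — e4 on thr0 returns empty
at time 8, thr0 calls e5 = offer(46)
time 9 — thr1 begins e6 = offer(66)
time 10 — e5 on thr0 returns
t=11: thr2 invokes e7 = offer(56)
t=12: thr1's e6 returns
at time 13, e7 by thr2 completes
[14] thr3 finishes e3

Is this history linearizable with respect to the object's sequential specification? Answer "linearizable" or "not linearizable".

a witness: e1, e2, e4, e3, e5, e6, e7
1. e1 offer(86), leaving queue <86>
2. e2 poll() → 86, leaving queue <>
3. e4 poll() → empty, leaving queue <>
4. e3 offer(95), leaving queue <95>
5. e5 offer(46), leaving queue <95,46>
6. e6 offer(66), leaving queue <95,46,66>
7. e7 offer(56), leaving queue <95,46,66,56>

linearizable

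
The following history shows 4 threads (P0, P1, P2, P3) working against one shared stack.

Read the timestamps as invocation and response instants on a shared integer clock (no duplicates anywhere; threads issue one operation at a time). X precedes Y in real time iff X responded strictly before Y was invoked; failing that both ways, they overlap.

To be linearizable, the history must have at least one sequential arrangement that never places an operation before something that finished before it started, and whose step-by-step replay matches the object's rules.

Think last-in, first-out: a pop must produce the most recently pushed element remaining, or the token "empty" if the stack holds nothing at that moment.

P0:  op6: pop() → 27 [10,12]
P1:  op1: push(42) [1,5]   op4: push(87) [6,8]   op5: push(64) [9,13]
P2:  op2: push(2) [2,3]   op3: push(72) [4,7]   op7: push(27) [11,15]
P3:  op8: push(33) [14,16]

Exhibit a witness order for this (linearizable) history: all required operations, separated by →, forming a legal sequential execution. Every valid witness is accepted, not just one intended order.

op1 → op2 → op3 → op4 → op5 → op7 → op6 → op8

1. op1 push(42), leaving stack <42>
2. op2 push(2), leaving stack <42,2>
3. op3 push(72), leaving stack <42,2,72>
4. op4 push(87), leaving stack <42,2,72,87>
5. op5 push(64), leaving stack <42,2,72,87,64>
6. op7 push(27), leaving stack <42,2,72,87,64,27>
7. op6 pop() → 27, leaving stack <42,2,72,87,64>
8. op8 push(33), leaving stack <42,2,72,87,64,33>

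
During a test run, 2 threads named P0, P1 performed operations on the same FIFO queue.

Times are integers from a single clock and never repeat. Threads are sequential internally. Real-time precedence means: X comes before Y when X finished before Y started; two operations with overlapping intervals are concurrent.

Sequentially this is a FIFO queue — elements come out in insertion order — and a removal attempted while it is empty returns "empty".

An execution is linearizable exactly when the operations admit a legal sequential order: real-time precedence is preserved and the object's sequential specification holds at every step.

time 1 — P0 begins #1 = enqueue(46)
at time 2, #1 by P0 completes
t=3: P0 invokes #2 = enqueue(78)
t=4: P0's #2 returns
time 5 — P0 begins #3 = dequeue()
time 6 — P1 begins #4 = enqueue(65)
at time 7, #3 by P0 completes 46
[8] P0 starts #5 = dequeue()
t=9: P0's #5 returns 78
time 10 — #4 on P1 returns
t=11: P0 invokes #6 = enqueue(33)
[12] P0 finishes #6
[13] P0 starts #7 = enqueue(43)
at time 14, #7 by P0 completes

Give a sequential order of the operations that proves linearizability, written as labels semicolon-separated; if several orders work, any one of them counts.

1. #1 enqueue(46), leaving queue <46>
2. #2 enqueue(78), leaving queue <46,78>
3. #3 dequeue() → 46, leaving queue <78>
4. #4 enqueue(65), leaving queue <78,65>
5. #5 dequeue() → 78, leaving queue <65>
6. #6 enqueue(33), leaving queue <65,33>
7. #7 enqueue(43), leaving queue <65,33,43>

#1; #2; #3; #4; #5; #6; #7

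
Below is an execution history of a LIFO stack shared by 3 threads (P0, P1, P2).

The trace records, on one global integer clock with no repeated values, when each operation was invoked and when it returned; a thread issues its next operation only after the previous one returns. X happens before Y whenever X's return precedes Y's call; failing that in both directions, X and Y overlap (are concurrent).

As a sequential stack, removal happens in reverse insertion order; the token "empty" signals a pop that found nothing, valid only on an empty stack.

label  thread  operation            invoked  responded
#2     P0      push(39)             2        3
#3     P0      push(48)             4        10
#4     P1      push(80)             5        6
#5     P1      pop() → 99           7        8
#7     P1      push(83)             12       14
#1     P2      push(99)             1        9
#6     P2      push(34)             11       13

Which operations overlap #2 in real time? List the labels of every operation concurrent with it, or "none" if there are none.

concurrent with #2 ([2,3]): every op whose interval crosses 2..3
#1 [1,9]: concurrent
#3 [4,10]: after
#4 [5,6]: after
#5 [7,8]: after
#6 [11,13]: after
#7 [12,14]: after

#1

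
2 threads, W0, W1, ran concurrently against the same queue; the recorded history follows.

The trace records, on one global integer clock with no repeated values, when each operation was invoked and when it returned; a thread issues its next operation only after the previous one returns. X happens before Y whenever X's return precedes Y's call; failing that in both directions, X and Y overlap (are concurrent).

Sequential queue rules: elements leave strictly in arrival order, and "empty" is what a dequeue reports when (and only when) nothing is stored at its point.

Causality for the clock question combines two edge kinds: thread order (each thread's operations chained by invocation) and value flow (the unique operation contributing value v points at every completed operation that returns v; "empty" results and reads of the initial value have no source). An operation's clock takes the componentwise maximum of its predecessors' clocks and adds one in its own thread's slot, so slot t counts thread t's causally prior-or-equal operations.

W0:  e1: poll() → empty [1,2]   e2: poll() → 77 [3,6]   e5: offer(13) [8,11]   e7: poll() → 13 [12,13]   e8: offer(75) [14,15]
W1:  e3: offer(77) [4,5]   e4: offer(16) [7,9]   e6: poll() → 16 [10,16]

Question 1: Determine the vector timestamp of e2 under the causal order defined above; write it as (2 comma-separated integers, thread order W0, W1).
e3 (invocation 4): nothing precedes it; W1's component alone gives (0, 1)
e1 (invocation 1): nothing precedes it; W0's component alone gives (1, 0)
VC(e4, invoked at 7): max of VC(e3)=(0, 1), then +1 on thread W1 → (0, 2)
VC(e6, invoked at 10): max of VC(e4)=(0, 2), then +1 on thread W1 → (0, 3)
VC(e2, invoked at 3): max of VC(e1)=(1, 0), VC(e3)=(0, 1), then +1 on thread W0 → (2, 1)
VC(e5, invoked at 8): max of VC(e2)=(2, 1), then +1 on thread W0 → (3, 1)
VC(e7, invoked at 12): max of VC(e5)=(3, 1), then +1 on thread W0 → (4, 1)
VC(e8, invoked at 14): max of VC(e7)=(4, 1), then +1 on thread W0 → (5, 1)
target: VC(e2) = (2, 1)

(2, 1)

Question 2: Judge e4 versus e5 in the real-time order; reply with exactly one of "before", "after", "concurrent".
e4 spans [7,9], e5 spans [8,11]
the intervals overlap in both directions

concurrent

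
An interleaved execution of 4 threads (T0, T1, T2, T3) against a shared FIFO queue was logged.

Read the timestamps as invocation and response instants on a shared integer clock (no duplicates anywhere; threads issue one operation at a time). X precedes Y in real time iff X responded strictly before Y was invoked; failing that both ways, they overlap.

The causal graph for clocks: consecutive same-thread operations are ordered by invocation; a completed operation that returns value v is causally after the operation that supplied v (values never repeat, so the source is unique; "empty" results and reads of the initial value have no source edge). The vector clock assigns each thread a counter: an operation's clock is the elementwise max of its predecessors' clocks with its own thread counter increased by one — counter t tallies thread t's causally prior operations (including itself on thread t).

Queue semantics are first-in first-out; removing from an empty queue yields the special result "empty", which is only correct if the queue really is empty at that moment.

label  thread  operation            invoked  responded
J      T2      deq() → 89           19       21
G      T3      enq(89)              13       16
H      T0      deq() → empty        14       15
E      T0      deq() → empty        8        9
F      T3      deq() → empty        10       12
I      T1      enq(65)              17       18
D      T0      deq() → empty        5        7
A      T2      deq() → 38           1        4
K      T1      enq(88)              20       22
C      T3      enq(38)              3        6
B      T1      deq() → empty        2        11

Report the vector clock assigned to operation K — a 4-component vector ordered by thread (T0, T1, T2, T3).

invoked at 3, C has no predecessors; its own T3 bump gives (0, 0, 0, 1)
invoked at 2, B has no predecessors; its own T1 bump gives (0, 1, 0, 0)
invoked at 5, D has no predecessors; its own T0 bump gives (1, 0, 0, 0)
invoked at 10, F merges VC(C)=(0, 0, 0, 1) and bumps T3's slot → (0, 0, 0, 2)
invoked at 1, A merges VC(C)=(0, 0, 0, 1) and bumps T2's slot → (0, 0, 1, 1)
invoked at 17, I merges VC(B)=(0, 1, 0, 0) and bumps T1's slot → (0, 2, 0, 0)
invoked at 8, E merges VC(D)=(1, 0, 0, 0) and bumps T0's slot → (2, 0, 0, 0)
invoked at 13, G merges VC(F)=(0, 0, 0, 2) and bumps T3's slot → (0, 0, 0, 3)
invoked at 20, K merges VC(I)=(0, 2, 0, 0) and bumps T1's slot → (0, 3, 0, 0)
invoked at 14, H merges VC(E)=(2, 0, 0, 0) and bumps T0's slot → (3, 0, 0, 0)
invoked at 19, J merges VC(A)=(0, 0, 1, 1), VC(G)=(0, 0, 0, 3) and bumps T2's slot → (0, 0, 2, 3)
target: VC(K) = (0, 3, 0, 0)

(0, 3, 0, 0)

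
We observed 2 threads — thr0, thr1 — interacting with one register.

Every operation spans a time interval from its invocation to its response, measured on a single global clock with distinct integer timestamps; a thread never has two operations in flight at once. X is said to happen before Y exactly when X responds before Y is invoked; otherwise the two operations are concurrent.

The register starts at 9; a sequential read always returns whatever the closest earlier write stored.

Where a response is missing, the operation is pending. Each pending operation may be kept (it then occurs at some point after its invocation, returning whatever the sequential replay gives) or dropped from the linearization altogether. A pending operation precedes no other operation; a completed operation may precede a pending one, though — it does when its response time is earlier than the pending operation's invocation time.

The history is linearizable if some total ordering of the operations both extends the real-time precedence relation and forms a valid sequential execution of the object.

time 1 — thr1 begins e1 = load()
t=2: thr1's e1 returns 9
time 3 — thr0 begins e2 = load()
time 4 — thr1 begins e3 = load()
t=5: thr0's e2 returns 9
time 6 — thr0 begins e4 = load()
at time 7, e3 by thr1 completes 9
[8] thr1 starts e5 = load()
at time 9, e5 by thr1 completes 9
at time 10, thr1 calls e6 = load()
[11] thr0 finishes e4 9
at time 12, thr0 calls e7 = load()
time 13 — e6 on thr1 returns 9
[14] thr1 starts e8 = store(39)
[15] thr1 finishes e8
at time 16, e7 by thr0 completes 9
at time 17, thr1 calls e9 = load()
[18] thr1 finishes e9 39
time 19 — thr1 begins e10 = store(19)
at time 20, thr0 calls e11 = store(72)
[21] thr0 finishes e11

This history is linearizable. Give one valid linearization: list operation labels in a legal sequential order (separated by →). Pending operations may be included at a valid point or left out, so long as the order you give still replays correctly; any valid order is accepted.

1. e1 load() → 9, leaving value 9
2. e2 load() → 9, leaving value 9
3. e3 load() → 9, leaving value 9
4. e4 load() → 9, leaving value 9
5. e5 load() → 9, leaving value 9
6. e6 load() → 9, leaving value 9
7. e7 load() → 9, leaving value 9
8. e8 store(39), leaving value 39
9. e9 load() → 39, leaving value 39
10. e10 store(19) (pending, included), leaving value 19
11. e11 store(72), leaving value 72

e1 → e2 → e3 → e4 → e5 → e6 → e7 → e8 → e9 → e10 → e11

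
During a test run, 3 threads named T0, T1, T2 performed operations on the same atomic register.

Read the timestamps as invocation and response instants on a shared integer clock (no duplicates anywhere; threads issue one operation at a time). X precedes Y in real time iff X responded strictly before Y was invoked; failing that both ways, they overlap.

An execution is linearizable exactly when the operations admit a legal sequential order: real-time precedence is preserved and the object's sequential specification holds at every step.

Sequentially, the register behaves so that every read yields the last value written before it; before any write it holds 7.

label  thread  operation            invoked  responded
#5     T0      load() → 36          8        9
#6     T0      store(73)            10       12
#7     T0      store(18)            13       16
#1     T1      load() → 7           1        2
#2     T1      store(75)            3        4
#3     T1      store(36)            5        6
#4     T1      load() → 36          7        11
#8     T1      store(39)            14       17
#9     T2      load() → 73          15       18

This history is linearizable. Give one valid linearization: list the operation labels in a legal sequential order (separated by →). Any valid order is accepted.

#1 → #2 → #3 → #4 → #5 → #6 → #9 → #7 → #8

step 1: #1 load() → 7 — value 7
step 2: #2 store(75) — value 75
step 3: #3 store(36) — value 36
step 4: #4 load() → 36 — value 36
step 5: #5 load() → 36 — value 36
step 6: #6 store(73) — value 73
step 7: #9 load() → 73 — value 73
step 8: #7 store(18) — value 18
step 9: #8 store(39) — value 39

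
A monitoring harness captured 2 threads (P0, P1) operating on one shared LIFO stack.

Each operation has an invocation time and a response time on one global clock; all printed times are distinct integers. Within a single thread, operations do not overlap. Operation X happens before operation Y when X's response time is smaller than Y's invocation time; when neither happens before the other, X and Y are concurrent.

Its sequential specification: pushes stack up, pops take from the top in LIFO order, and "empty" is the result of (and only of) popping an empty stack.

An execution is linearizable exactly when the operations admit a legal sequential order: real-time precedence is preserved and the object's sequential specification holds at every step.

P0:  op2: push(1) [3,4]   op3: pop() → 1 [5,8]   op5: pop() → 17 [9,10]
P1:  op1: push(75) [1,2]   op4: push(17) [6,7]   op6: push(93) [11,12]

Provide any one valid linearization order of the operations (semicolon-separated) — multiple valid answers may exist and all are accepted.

op1; op2; op3; op4; op5; op6

1. op1 push(75), leaving stack <75>
2. op2 push(1), leaving stack <75,1>
3. op3 pop() → 1, leaving stack <75>
4. op4 push(17), leaving stack <75,17>
5. op5 pop() → 17, leaving stack <75>
6. op6 push(93), leaving stack <75,93>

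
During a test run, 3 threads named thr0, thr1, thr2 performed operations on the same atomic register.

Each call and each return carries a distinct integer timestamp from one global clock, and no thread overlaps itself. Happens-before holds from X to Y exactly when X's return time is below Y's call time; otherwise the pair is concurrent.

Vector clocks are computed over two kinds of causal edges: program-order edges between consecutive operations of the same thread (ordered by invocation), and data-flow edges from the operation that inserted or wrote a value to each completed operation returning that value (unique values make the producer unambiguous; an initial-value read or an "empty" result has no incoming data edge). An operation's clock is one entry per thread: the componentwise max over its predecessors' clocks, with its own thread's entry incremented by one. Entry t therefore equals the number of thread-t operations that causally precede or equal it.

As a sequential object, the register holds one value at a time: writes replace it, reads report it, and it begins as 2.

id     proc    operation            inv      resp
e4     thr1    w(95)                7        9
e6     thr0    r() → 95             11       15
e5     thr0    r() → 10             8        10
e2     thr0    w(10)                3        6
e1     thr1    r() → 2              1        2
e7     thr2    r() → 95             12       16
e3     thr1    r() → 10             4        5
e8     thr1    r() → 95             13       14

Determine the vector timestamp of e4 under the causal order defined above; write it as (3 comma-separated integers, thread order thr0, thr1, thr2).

(1, 3, 0)

invoked at 1, e1 has no predecessors; its own thr1 bump gives (0, 1, 0)
invoked at 3, e2 has no predecessors; its own thr0 bump gives (1, 0, 0)
VC(e5, invoked at 8): max of VC(e2)=(1, 0, 0), then +1 on thread thr0 → (2, 0, 0)
VC(e3, invoked at 4): max of VC(e1)=(0, 1, 0), VC(e2)=(1, 0, 0), then +1 on thread thr1 → (1, 2, 0)
VC(e4, invoked at 7): max of VC(e3)=(1, 2, 0), then +1 on thread thr1 → (1, 3, 0)
VC(e7, invoked at 12): max of VC(e4)=(1, 3, 0), then +1 on thread thr2 → (1, 3, 1)
VC(e8, invoked at 13): max of VC(e4)=(1, 3, 0), then +1 on thread thr1 → (1, 4, 0)
VC(e6, invoked at 11): max of VC(e4)=(1, 3, 0), VC(e5)=(2, 0, 0), then +1 on thread thr0 → (3, 3, 0)
target: VC(e4) = (1, 3, 0)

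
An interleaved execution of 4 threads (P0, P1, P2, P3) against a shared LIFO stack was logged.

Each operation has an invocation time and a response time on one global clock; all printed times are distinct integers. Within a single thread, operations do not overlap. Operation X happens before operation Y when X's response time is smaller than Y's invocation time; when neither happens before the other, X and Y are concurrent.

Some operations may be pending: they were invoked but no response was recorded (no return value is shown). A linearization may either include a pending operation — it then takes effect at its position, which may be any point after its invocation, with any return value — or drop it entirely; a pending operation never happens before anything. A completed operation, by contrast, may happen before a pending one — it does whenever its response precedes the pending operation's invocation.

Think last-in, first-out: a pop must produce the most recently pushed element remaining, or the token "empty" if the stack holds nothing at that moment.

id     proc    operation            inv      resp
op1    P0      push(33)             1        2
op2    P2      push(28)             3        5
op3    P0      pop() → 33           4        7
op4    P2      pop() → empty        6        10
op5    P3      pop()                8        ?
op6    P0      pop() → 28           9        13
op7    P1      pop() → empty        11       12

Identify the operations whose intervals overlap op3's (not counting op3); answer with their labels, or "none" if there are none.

concurrent with op3 ([4,7]): every op whose interval crosses 4..7
op1 [1,2]: before
op2 [3,5]: concurrent
op4 [6,10]: concurrent
op5 [8,…): after
op6 [9,13]: after
op7 [11,12]: after

op2, op4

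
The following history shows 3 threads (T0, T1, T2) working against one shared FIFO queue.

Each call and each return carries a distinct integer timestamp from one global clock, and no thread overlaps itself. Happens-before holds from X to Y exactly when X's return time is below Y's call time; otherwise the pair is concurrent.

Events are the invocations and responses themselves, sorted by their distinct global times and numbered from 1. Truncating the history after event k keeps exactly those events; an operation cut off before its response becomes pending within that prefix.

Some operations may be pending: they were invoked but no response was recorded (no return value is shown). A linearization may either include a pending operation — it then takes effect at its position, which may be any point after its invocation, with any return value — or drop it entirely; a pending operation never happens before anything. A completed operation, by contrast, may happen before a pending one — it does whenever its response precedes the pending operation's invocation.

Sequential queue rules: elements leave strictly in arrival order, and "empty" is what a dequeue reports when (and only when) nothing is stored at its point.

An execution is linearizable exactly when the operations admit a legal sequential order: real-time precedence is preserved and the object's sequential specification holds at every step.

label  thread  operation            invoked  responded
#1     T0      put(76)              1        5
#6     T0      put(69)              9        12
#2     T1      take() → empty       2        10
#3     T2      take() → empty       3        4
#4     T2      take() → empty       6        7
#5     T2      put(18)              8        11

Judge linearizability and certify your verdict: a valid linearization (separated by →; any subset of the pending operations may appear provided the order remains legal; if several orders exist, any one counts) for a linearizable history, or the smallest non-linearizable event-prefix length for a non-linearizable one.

not linearizable — minimal violating prefix: 10 events

prefix check: 1..9 passes, 1..10 fails once #2's time-10 response joins
8 orders of the 4 completed FIFO queue ops respect real time; none is legal
every completion of the 2 pending operations (#5, #6) was checked; none linearizes
take #1, #2, #3, #4 (pending dropped): step 2 already fails, because #2 take() → empty cannot occur there
take #1, #3, #2, #4 (pending dropped): step 2 already fails, because #3 take() → empty cannot occur there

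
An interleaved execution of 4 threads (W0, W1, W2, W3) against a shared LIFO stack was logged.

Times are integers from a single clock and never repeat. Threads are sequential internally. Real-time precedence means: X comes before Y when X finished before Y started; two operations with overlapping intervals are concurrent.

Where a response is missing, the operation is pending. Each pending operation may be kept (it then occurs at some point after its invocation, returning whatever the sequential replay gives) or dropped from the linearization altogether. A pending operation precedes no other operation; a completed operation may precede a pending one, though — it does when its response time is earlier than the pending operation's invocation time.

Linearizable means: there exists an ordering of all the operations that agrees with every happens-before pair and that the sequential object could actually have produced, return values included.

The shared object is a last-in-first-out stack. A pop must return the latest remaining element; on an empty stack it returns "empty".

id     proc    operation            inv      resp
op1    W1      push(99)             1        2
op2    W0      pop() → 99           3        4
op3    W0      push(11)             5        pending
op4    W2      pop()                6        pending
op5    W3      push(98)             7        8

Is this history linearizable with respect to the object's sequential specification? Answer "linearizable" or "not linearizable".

witness order: op1, op2, op3, op4, op5
step 1: op1 push(99) — stack <99>
step 2: op2 pop() → 99 — stack <>
step 3: op3 push(11) (pending, included) — stack <11>
step 4: op4 pop() (pending, included) — stack <>
step 5: op5 push(98) — stack <98>

linearizable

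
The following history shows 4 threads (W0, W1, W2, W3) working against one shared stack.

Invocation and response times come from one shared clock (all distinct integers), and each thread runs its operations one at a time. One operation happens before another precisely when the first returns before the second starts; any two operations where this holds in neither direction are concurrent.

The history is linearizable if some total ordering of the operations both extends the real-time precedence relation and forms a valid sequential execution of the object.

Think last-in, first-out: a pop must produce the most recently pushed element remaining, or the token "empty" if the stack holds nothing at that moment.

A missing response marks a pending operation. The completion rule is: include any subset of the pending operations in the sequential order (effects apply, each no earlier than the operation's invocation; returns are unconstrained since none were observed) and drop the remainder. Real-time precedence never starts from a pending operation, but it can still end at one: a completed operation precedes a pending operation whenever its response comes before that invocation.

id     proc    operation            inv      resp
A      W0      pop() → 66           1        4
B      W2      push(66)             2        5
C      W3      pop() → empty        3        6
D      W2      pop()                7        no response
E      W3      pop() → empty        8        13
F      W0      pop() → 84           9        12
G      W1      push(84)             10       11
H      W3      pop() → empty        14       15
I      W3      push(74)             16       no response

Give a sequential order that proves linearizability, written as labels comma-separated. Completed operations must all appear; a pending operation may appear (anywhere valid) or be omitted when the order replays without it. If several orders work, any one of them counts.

B, A, C, D, E, G, F, H

after step 1 (B push(66)): stack <66>
after step 2 (A pop() → 66): stack <>
after step 3 (C pop() → empty): stack <>
after step 4 (D pop() (pending, included)): stack <>
after step 5 (E pop() → empty): stack <>
after step 6 (G push(84)): stack <84>
after step 7 (F pop() → 84): stack <>
after step 8 (H pop() → empty): stack <>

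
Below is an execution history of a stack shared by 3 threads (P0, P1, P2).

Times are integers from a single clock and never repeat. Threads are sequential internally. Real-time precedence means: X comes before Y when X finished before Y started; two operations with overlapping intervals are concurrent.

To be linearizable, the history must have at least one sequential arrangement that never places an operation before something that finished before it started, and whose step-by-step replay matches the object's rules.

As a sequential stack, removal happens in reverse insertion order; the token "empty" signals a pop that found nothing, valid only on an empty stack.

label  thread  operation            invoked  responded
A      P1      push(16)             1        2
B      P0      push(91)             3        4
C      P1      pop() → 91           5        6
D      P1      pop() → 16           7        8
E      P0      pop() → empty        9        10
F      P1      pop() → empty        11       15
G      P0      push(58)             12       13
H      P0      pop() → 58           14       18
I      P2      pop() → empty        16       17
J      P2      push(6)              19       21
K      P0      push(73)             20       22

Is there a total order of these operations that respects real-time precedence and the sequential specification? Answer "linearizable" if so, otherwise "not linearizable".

a witness: A, B, C, D, E, F, G, H, I, J, K
after step 1 (A push(16)): stack <16>
after step 2 (B push(91)): stack <16,91>
after step 3 (C pop() → 91): stack <16>
after step 4 (D pop() → 16): stack <>
after step 5 (E pop() → empty): stack <>
after step 6 (F pop() → empty): stack <>
after step 7 (G push(58)): stack <58>
after step 8 (H pop() → 58): stack <>
after step 9 (I pop() → empty): stack <>
after step 10 (J push(6)): stack <6>
after step 11 (K push(73)): stack <6,73>

linearizable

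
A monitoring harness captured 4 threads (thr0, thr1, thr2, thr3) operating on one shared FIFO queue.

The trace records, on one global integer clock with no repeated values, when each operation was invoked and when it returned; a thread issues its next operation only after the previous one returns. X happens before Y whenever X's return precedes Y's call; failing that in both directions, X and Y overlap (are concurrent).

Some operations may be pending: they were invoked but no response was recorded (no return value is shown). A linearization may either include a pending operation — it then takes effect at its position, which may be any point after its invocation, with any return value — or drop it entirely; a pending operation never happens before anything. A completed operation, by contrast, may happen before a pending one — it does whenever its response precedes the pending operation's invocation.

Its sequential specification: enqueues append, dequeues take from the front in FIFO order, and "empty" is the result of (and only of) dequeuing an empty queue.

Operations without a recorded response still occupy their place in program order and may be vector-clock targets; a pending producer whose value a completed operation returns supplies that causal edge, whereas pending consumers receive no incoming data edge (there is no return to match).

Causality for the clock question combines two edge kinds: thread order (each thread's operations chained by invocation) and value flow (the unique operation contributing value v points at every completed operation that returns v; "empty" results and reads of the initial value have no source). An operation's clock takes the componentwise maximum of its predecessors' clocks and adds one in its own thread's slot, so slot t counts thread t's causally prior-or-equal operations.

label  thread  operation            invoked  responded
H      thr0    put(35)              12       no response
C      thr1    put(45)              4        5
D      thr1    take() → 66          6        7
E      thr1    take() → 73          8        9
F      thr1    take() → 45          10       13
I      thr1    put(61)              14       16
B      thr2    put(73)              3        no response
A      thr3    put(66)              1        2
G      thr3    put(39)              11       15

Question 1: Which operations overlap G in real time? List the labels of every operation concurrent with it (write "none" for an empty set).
Answer: B, F, H, I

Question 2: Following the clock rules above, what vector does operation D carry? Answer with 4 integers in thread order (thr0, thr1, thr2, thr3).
Answer: (0, 2, 0, 1)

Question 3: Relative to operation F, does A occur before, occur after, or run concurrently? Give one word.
Answer: before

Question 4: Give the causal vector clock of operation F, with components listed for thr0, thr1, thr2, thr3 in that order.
Answer: (0, 4, 1, 1)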